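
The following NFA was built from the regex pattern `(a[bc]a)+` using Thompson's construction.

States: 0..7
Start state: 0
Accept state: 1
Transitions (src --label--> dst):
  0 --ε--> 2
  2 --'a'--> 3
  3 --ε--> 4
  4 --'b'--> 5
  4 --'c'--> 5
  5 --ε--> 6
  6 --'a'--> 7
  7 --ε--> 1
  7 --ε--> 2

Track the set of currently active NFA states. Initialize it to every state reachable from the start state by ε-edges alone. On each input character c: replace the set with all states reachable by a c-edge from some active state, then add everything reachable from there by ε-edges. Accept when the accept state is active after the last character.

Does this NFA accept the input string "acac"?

S₀ = ε-closure({0}) = {0,2}
'a' @ 1: {3,4}
'c' @ 2: {5,6}
'a' @ 3: {1,2,7}  (accept∈set)
'c' @ 4: {}  — no active states
end set {} — state 1 not in

Answer: REJECT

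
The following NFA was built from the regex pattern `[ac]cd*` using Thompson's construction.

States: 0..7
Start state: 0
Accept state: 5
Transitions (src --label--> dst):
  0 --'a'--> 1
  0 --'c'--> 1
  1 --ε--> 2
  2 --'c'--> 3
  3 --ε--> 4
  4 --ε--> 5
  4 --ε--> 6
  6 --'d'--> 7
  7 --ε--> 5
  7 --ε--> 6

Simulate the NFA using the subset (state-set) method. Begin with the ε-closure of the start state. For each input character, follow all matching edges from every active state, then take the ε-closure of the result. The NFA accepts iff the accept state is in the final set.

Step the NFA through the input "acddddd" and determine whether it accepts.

Answer: ACCEPT

Trace:
S₀ = ε-closure({0}) = {0}
'a' @ 1: {1,2}
'c' @ 2: {3,4,5,6}  (accept∈set)
'd' @ 3: {5,6,7}  (accept∈set)
'd' @ 4: {5,6,7}  (accept∈set)
'd' @ 5: {5,6,7}  (accept∈set)
'd' @ 6: {5,6,7}  (accept∈set)
'd' @ 7: {5,6,7}  (accept∈set)
end set {5,6,7} — state 5 in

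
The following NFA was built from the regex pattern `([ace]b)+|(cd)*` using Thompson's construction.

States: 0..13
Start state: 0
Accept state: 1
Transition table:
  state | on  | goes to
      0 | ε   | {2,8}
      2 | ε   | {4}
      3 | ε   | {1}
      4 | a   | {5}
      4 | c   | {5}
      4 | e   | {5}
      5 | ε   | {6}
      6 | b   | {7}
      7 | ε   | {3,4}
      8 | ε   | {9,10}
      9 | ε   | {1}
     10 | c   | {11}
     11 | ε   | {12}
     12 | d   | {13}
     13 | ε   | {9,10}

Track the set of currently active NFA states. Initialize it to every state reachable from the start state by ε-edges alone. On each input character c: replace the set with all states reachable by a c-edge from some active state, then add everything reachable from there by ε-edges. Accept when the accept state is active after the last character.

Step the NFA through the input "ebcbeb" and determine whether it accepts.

Answer: ACCEPT

Derivation:
start: ε-closure({0}) = {0,1,2,4,8,9,10}
'e' @ 1: {5,6}
'b' @ 2: {1,3,4,7}  ✓accept
'c' @ 3: {5,6}
'b' @ 4: {1,3,4,7}  ✓accept
'e' @ 5: {5,6}
'b' @ 6: {1,3,4,7}  ✓accept
end set {1,3,4,7} — state 1 in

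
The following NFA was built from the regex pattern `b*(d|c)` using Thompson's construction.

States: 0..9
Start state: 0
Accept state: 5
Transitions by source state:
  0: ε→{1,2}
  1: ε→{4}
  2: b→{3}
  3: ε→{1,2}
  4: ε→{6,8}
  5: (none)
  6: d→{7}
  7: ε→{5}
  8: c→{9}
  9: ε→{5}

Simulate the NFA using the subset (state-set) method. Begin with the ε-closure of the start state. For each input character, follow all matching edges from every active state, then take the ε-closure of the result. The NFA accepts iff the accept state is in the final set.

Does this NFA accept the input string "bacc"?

Answer: REJECT

Steps:
start: ε-closure({0}) = {0,1,2,4,6,8}
'b' @ 1: {1,2,3,4,6,8}
'a' @ 2: {}  — state set empty
rest 'cc' ignored (set empty)
after full input: {}  (accept=5 not in)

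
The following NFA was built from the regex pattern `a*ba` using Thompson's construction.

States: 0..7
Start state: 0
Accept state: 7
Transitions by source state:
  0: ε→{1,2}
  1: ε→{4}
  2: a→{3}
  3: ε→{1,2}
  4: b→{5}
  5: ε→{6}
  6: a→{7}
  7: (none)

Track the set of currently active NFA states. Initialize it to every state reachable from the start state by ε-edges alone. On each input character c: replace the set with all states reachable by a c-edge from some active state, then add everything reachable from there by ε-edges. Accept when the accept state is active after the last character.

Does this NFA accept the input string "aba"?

start: ε-closure({0}) = {0,1,2,4}
'a' @ 1: {1,2,3,4}
'b' @ 2: {5,6}
'a' @ 3: {7}  ✓accept
final: {7}; accept 7 in set

Answer: ACCEPT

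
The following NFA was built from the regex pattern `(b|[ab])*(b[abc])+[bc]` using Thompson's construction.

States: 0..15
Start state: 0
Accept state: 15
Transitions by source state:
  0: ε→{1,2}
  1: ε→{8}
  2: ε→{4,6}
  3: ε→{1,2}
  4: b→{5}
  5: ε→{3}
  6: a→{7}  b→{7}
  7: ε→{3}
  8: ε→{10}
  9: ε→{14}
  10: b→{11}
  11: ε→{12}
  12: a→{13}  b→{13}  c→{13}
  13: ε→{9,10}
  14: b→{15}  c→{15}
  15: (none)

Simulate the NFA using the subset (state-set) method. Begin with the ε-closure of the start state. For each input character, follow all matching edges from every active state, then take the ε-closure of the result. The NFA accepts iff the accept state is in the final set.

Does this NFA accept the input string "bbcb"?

S₀ = ε-closure({0}) = {0,1,2,4,6,8,10}
'b' @ 1: {1,2,3,4,5,6,7,8,10,11,12}
'b' @ 2: {1,2,3,4,5,6,7,8,9,10,11,12,13,14}
'c' @ 3: {9,10,13,14,15}  ✓accept
'b' @ 4: {11,12,15}  ✓accept
after full input: {11,12,15}  (accept=15 in)

Answer: ACCEPT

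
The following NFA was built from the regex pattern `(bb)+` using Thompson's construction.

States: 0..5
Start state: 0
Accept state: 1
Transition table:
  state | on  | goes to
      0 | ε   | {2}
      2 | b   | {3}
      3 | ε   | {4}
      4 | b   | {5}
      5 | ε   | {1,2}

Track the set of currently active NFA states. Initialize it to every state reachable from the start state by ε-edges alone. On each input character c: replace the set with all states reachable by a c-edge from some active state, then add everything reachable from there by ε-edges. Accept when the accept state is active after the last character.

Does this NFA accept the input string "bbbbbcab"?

Answer: REJECT

Derivation:
initial (ε-close {0}): {0,2}
'b' @ 1: {3,4}
'b' @ 2: {1,2,5}  ✓accept
'b' @ 3: {3,4}
'b' @ 4: {1,2,5}  ✓accept
'b' @ 5: {3,4}
'c' @ 6: {}  — dead — no transitions
rest 'ab' ignored (set empty)
after full input: {}  (accept=1 not in)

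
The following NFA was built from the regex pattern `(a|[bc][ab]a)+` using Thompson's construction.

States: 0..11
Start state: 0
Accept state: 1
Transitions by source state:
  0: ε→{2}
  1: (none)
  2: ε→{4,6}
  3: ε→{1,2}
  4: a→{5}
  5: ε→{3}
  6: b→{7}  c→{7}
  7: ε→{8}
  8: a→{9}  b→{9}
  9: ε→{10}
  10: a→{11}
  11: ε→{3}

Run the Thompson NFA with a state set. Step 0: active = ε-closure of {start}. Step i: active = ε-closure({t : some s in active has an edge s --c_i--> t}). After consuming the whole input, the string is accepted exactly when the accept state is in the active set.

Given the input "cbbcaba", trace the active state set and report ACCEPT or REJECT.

S₀ = ε-closure({0}) = {0,2,4,6}
'c' @ 1: {7,8}
'b' @ 2: {9,10}
'b' @ 3: {}  — dead — no transitions
rest 'caba' ignored (set empty)
final: {}; accept 1 not in set

Answer: REJECT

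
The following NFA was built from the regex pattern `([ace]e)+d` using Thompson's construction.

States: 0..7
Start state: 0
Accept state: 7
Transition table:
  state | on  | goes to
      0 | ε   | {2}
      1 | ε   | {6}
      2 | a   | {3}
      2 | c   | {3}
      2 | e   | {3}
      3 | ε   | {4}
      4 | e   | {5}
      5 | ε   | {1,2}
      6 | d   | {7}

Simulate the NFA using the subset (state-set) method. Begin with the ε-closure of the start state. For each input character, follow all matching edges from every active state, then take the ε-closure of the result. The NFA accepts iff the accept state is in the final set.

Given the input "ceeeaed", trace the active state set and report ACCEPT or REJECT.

initial (ε-close {0}): {0,2}
'c' @ 1: {3,4}
'e' @ 2: {1,2,5,6}
'e' @ 3: {3,4}
'e' @ 4: {1,2,5,6}
'a' @ 5: {3,4}
'e' @ 6: {1,2,5,6}
'd' @ 7: {7}  ✓accept
end set {7} — state 7 in

Answer: ACCEPT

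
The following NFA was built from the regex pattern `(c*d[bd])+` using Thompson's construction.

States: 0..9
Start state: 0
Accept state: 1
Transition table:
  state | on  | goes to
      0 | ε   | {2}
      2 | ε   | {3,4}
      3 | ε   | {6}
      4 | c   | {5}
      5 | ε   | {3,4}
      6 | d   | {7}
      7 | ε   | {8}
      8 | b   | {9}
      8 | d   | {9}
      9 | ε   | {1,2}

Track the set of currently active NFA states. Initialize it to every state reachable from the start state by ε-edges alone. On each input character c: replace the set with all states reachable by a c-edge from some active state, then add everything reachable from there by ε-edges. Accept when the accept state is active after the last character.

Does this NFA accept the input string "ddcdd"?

Answer: ACCEPT

Derivation:
start: ε-closure({0}) = {0,2,3,4,6}
'd' @ 1: {7,8}
'd' @ 2: {1,2,3,4,6,9}  [accepting]
'c' @ 3: {3,4,5,6}
'd' @ 4: {7,8}
'd' @ 5: {1,2,3,4,6,9}  [accepting]
after full input: {1,2,3,4,6,9}  (accept=1 in)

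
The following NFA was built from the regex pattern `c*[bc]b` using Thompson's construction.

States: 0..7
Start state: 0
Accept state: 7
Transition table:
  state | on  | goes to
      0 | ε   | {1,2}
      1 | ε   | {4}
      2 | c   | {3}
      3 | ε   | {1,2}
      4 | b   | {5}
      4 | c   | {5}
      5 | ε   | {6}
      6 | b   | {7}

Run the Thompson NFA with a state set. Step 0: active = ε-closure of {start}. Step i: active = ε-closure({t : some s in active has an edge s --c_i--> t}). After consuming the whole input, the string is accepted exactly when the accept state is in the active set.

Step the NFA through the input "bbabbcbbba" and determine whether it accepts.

start: ε-closure({0}) = {0,1,2,4}
'b' @ 1: {5,6}
'b' @ 2: {7}  (accept∈set)
'a' @ 3: {}  — state set empty
rest 'bbcbbba' ignored (set empty)
final: {}; accept 7 not in set

Answer: REJECT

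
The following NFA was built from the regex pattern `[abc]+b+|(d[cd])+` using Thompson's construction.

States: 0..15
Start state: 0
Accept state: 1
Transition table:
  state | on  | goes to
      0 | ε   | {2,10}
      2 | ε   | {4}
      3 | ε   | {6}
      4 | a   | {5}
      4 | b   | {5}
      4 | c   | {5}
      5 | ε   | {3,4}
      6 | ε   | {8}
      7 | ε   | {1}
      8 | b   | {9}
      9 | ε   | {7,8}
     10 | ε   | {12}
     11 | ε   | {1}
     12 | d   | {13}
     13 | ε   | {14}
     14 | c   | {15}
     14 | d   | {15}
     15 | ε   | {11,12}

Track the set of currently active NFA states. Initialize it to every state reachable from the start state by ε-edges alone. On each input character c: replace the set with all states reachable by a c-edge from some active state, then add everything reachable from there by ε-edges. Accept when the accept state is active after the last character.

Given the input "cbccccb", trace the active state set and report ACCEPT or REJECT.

Answer: ACCEPT

Trace:
initial (ε-close {0}): {0,2,4,10,12}
'c' @ 1: {3,4,5,6,8}
'b' @ 2: {1,3,4,5,6,7,8,9}  (accept∈set)
'c' @ 3: {3,4,5,6,8}
'c' @ 4: {3,4,5,6,8}
'c' @ 5: {3,4,5,6,8}
'c' @ 6: {3,4,5,6,8}
'b' @ 7: {1,3,4,5,6,7,8,9}  (accept∈set)
end set {1,3,4,5,6,7,8,9} — state 1 in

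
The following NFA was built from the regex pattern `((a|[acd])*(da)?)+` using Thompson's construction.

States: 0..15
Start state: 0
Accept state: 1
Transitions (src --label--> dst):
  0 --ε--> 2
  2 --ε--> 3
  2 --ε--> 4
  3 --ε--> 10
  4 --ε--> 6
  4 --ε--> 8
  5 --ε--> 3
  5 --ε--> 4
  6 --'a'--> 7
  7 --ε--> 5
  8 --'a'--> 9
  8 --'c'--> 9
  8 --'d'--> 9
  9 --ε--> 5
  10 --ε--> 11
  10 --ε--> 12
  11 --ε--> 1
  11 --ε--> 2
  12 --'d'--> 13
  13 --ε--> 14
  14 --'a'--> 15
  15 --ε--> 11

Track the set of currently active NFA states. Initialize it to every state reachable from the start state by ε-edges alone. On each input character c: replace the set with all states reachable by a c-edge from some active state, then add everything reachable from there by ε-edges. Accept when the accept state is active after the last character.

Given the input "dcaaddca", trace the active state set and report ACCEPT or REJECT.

initial (ε-close {0}): {0,1,2,3,4,6,8,10,11,12}
'd' @ 1: {1,2,3,4,5,6,8,9,10,11,12,13,14}  (accept∈set)
'c' @ 2: {1,2,3,4,5,6,8,9,10,11,12}  (accept∈set)
'a' @ 3: {1,2,3,4,5,6,7,8,9,10,11,12}  (accept∈set)
'a' @ 4: {1,2,3,4,5,6,7,8,9,10,11,12}  (accept∈set)
'd' @ 5: {1,2,3,4,5,6,8,9,10,11,12,13,14}  (accept∈set)
'd' @ 6: {1,2,3,4,5,6,8,9,10,11,12,13,14}  (accept∈set)
'c' @ 7: {1,2,3,4,5,6,8,9,10,11,12}  (accept∈set)
'a' @ 8: {1,2,3,4,5,6,7,8,9,10,11,12}  (accept∈set)
end set {1,2,3,4,5,6,7,8,9,10,11,12} — state 1 in

Answer: ACCEPT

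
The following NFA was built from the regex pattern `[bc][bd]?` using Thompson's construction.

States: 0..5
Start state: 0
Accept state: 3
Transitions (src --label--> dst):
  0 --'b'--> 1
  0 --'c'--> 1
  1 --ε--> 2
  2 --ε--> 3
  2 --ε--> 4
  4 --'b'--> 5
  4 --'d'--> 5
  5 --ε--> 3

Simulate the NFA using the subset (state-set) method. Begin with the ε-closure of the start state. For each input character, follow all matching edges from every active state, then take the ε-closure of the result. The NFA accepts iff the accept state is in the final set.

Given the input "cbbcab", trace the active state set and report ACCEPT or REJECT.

initial (ε-close {0}): {0}
'c' @ 1: {1,2,3,4}  (accept∈set)
'b' @ 2: {3,5}  (accept∈set)
'b' @ 3: {}  — dead — no transitions
rest 'cab' ignored (set empty)
end set {} — state 3 not in

Answer: REJECT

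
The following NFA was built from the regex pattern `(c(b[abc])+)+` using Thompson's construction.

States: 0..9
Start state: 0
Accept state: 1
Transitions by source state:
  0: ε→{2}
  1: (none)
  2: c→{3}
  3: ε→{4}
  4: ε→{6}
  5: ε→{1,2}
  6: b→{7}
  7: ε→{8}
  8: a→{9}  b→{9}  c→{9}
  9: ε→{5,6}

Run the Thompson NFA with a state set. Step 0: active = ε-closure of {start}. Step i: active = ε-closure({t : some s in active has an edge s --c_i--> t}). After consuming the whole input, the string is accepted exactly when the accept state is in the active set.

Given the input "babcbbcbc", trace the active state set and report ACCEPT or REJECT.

Answer: REJECT

Steps:
initial (ε-close {0}): {0,2}
'b' @ 1: {}  — dead — no transitions
rest 'abcbbcbc' ignored (set empty)
final: {}; accept 1 not in set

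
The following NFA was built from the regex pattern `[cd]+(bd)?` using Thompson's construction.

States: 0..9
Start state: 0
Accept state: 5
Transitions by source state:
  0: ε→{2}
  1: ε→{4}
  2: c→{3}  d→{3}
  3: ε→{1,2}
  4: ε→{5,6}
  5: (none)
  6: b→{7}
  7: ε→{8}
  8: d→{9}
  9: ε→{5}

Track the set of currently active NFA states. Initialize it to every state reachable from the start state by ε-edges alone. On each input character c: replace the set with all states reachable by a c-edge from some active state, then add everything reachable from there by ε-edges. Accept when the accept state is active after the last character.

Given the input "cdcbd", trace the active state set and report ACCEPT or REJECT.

S₀ = ε-closure({0}) = {0,2}
'c' @ 1: {1,2,3,4,5,6}  ✓accept
'd' @ 2: {1,2,3,4,5,6}  ✓accept
'c' @ 3: {1,2,3,4,5,6}  ✓accept
'b' @ 4: {7,8}
'd' @ 5: {5,9}  ✓accept
end set {5,9} — state 5 in

Answer: ACCEPT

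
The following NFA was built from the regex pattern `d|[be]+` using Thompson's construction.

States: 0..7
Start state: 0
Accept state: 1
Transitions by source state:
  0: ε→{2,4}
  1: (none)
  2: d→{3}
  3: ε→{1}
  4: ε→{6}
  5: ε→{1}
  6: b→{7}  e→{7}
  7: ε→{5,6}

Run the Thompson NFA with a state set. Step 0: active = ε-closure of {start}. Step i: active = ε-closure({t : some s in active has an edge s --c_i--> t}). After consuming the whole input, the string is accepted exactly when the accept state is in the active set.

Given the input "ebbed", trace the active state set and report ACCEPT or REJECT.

initial (ε-close {0}): {0,2,4,6}
'e' @ 1: {1,5,6,7}  ✓accept
'b' @ 2: {1,5,6,7}  ✓accept
'b' @ 3: {1,5,6,7}  ✓accept
'e' @ 4: {1,5,6,7}  ✓accept
'd' @ 5: {}  — dead — no transitions
final: {}; accept 1 not in set

Answer: REJECT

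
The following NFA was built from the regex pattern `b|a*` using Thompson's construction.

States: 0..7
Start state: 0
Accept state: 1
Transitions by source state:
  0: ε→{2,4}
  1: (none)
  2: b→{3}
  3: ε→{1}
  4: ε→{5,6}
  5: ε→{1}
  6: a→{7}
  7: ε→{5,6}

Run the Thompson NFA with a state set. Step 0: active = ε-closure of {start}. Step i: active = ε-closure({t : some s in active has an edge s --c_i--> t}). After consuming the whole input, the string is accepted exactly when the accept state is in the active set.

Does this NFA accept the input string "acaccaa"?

start: ε-closure({0}) = {0,1,2,4,5,6}
'a' @ 1: {1,5,6,7}  [accepting]
'c' @ 2: {}  — no active states
rest 'accaa' ignored (set empty)
final: {}; accept 1 not in set

Answer: REJECT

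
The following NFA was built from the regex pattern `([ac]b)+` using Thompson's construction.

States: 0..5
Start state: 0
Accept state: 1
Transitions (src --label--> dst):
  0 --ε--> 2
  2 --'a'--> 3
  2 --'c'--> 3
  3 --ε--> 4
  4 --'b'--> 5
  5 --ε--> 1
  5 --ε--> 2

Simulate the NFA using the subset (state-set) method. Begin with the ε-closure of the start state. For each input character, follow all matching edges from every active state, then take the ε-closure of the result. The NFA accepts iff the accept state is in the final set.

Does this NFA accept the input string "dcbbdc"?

start: ε-closure({0}) = {0,2}
'd' @ 1: {}  — dead — no transitions
rest 'cbbdc' ignored (set empty)
end set {} — state 1 not in

Answer: REJECT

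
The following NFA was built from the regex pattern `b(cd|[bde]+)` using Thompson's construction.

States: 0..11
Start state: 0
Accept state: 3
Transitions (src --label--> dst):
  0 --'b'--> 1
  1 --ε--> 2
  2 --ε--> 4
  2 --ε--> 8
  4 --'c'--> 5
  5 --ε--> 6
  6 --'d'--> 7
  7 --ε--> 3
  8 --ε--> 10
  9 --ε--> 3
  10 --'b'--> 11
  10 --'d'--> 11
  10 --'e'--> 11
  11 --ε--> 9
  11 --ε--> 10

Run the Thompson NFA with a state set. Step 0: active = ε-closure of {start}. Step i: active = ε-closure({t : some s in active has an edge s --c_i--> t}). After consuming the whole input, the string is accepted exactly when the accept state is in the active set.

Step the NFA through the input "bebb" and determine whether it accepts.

start: ε-closure({0}) = {0}
'b' @ 1: {1,2,4,8,10}
'e' @ 2: {3,9,10,11}  ✓accept
'b' @ 3: {3,9,10,11}  ✓accept
'b' @ 4: {3,9,10,11}  ✓accept
final: {3,9,10,11}; accept 3 in set

Answer: ACCEPT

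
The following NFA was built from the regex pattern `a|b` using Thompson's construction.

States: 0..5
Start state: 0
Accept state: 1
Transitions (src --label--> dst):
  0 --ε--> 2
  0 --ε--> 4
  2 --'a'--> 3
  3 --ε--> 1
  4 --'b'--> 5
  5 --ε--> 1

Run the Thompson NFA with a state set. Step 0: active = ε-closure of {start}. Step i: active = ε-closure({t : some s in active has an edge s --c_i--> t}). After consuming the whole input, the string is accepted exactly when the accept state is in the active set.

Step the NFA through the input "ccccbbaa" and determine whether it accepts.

S₀ = ε-closure({0}) = {0,2,4}
'c' @ 1: {}  — no active states
rest 'cccbbaa' ignored (set empty)
end set {} — state 1 not in

Answer: REJECT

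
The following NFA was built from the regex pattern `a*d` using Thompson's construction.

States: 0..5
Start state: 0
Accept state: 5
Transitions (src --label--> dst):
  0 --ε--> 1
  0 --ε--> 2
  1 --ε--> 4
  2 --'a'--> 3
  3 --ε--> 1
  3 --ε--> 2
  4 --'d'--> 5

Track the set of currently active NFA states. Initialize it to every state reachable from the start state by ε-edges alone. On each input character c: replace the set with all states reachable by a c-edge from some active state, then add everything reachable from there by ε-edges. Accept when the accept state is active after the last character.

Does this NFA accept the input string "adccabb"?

Answer: REJECT

Derivation:
start: ε-closure({0}) = {0,1,2,4}
'a' @ 1: {1,2,3,4}
'd' @ 2: {5}  [accepting]
'c' @ 3: {}  — no active states
rest 'cabb' ignored (set empty)
after full input: {}  (accept=5 not in)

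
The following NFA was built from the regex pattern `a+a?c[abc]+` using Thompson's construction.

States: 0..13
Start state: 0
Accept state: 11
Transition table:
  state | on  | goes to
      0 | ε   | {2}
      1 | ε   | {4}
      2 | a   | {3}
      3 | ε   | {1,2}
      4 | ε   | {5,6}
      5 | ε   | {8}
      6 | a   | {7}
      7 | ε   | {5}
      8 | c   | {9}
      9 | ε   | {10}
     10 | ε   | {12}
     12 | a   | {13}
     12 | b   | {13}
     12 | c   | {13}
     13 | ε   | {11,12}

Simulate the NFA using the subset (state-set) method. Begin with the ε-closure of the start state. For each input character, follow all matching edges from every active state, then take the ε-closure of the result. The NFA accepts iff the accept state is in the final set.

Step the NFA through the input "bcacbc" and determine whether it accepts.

start: ε-closure({0}) = {0,2}
'b' @ 1: {}  — no active states
rest 'cacbc' ignored (set empty)
final: {}; accept 11 not in set

Answer: REJECT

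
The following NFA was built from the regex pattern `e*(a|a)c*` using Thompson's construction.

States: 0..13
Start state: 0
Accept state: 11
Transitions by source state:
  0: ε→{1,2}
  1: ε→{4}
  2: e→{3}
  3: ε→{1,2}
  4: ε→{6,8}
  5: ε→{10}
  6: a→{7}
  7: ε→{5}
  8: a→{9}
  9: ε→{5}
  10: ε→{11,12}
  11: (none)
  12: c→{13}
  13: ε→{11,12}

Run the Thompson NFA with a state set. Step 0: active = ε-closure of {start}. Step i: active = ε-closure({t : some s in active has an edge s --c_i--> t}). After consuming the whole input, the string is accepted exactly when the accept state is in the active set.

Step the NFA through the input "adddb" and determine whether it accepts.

S₀ = ε-closure({0}) = {0,1,2,4,6,8}
'a' @ 1: {5,7,9,10,11,12}  (accept∈set)
'd' @ 2: {}  — no active states
rest 'ddb' ignored (set empty)
end set {} — state 11 not in

Answer: REJECT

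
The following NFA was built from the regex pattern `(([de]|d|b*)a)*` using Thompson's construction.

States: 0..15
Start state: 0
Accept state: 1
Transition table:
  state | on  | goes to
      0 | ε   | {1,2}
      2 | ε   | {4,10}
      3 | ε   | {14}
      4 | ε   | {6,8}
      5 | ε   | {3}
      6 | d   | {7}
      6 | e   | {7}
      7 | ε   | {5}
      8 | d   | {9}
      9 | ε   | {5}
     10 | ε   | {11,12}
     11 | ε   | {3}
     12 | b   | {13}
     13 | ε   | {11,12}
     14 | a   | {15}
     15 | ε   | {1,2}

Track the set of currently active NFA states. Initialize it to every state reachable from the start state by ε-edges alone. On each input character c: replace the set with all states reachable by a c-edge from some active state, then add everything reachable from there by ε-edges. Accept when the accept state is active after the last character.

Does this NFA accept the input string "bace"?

start: ε-closure({0}) = {0,1,2,3,4,6,8,10,11,12,14}
'b' @ 1: {3,11,12,13,14}
'a' @ 2: {1,2,3,4,6,8,10,11,12,14,15}  ✓accept
'c' @ 3: {}  — no active states
rest 'e' ignored (set empty)
end set {} — state 1 not in

Answer: REJECT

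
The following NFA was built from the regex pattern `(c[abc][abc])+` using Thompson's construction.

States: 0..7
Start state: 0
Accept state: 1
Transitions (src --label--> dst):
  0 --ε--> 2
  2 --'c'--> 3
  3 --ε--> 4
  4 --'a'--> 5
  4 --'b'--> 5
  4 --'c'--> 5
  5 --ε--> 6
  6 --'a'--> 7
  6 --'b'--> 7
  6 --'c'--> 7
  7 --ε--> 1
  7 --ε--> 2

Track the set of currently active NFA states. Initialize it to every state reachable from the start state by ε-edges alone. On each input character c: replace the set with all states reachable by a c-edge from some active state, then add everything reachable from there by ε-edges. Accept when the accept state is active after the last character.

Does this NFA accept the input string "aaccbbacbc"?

start: ε-closure({0}) = {0,2}
'a' @ 1: {}  — no active states
rest 'accbbacbc' ignored (set empty)
final: {}; accept 1 not in set

Answer: REJECT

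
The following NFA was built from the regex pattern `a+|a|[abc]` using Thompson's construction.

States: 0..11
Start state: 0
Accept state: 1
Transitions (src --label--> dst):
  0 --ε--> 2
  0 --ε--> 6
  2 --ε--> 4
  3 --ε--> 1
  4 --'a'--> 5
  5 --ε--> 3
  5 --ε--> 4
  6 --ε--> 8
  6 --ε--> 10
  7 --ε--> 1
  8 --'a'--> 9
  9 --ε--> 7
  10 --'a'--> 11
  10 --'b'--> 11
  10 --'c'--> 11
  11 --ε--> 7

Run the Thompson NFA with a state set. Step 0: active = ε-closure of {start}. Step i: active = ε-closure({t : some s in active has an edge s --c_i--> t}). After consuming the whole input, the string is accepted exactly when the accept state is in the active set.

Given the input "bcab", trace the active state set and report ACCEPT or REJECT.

S₀ = ε-closure({0}) = {0,2,4,6,8,10}
'b' @ 1: {1,7,11}  ✓accept
'c' @ 2: {}  — dead — no transitions
rest 'ab' ignored (set empty)
after full input: {}  (accept=1 not in)

Answer: REJECT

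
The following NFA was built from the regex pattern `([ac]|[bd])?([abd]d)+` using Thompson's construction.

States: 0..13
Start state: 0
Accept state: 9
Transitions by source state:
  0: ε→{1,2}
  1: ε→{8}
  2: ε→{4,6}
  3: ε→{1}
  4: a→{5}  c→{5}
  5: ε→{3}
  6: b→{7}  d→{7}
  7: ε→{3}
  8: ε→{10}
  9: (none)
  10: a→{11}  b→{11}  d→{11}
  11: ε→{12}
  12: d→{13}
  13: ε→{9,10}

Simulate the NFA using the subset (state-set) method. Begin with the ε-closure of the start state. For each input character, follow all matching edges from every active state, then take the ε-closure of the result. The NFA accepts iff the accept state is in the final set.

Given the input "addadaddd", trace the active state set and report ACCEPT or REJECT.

S₀ = ε-closure({0}) = {0,1,2,4,6,8,10}
'a' @ 1: {1,3,5,8,10,11,12}
'd' @ 2: {9,10,11,12,13}  ✓accept
'd' @ 3: {9,10,11,12,13}  ✓accept
'a' @ 4: {11,12}
'd' @ 5: {9,10,13}  ✓accept
'a' @ 6: {11,12}
'd' @ 7: {9,10,13}  ✓accept
'd' @ 8: {11,12}
'd' @ 9: {9,10,13}  ✓accept
final: {9,10,13}; accept 9 in set

Answer: ACCEPT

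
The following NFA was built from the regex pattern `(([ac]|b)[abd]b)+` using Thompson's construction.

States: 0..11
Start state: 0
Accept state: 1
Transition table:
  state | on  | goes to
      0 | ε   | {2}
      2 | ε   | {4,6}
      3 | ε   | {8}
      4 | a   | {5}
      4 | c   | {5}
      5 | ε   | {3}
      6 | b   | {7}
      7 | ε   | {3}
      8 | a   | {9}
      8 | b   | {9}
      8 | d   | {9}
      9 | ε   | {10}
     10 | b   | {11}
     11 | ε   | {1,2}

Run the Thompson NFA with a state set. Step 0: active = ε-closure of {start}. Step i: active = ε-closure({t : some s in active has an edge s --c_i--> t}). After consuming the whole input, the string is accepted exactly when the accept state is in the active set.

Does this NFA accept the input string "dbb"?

Answer: REJECT

Steps:
start: ε-closure({0}) = {0,2,4,6}
'd' @ 1: {}  — dead — no transitions
rest 'bb' ignored (set empty)
final: {}; accept 1 not in set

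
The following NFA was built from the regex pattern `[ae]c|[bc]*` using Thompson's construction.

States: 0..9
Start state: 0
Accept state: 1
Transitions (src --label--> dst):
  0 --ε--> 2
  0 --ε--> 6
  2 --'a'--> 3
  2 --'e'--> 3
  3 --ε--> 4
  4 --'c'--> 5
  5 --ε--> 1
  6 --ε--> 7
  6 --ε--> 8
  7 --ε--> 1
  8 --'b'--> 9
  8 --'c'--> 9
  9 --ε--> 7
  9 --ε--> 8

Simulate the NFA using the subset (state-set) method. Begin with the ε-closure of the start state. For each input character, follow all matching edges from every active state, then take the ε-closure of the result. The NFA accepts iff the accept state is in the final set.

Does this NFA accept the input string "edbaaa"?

start: ε-closure({0}) = {0,1,2,6,7,8}
'e' @ 1: {3,4}
'd' @ 2: {}  — no active states
rest 'baaa' ignored (set empty)
end set {} — state 1 not in

Answer: REJECT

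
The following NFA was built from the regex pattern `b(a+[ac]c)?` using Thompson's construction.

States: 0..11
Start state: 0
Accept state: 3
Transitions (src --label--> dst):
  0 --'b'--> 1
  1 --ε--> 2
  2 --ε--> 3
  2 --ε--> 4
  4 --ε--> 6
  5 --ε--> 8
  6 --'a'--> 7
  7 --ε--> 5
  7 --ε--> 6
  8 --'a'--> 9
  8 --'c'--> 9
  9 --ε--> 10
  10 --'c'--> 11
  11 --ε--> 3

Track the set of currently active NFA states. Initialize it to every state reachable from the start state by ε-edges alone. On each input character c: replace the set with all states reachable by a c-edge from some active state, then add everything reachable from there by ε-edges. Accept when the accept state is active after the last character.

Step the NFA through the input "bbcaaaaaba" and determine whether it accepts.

S₀ = ε-closure({0}) = {0}
'b' @ 1: {1,2,3,4,6}  ✓accept
'b' @ 2: {}  — dead — no transitions
rest 'caaaaaba' ignored (set empty)
final: {}; accept 3 not in set

Answer: REJECT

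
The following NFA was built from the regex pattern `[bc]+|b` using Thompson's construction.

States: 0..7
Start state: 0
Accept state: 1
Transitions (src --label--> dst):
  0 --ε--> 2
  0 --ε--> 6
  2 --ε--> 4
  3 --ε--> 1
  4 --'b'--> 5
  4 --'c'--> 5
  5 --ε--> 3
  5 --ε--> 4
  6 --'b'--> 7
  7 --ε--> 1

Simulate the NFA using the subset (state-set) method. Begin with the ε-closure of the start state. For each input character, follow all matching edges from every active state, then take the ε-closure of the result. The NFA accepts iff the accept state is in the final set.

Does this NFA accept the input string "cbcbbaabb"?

Answer: REJECT

Trace:
start: ε-closure({0}) = {0,2,4,6}
'c' @ 1: {1,3,4,5}  ✓accept
'b' @ 2: {1,3,4,5}  ✓accept
'c' @ 3: {1,3,4,5}  ✓accept
'b' @ 4: {1,3,4,5}  ✓accept
'b' @ 5: {1,3,4,5}  ✓accept
'a' @ 6: {}  — state set empty
rest 'abb' ignored (set empty)
final: {}; accept 1 not in set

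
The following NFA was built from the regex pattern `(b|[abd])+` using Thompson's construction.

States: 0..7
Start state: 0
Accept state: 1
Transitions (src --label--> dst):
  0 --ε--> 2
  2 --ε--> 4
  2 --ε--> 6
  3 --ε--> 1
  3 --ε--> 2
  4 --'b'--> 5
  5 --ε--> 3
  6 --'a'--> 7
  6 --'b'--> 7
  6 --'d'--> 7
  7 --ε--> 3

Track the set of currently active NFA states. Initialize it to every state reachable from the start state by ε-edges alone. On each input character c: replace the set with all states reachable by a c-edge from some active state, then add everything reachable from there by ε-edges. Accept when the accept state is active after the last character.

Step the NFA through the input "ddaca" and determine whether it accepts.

Answer: REJECT

Trace:
start: ε-closure({0}) = {0,2,4,6}
'd' @ 1: {1,2,3,4,6,7}  [accepting]
'd' @ 2: {1,2,3,4,6,7}  [accepting]
'a' @ 3: {1,2,3,4,6,7}  [accepting]
'c' @ 4: {}  — state set empty
rest 'a' ignored (set empty)
final: {}; accept 1 not in set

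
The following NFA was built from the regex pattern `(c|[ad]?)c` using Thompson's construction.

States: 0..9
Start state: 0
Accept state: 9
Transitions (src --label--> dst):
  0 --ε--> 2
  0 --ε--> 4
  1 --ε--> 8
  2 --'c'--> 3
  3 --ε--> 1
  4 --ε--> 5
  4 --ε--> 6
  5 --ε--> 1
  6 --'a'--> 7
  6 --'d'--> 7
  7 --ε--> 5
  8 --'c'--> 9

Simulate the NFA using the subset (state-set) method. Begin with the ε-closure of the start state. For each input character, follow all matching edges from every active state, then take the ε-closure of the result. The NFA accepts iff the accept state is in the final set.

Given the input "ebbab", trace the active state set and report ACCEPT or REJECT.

Answer: REJECT

Derivation:
start: ε-closure({0}) = {0,1,2,4,5,6,8}
'e' @ 1: {}  — state set empty
rest 'bbab' ignored (set empty)
final: {}; accept 9 not in set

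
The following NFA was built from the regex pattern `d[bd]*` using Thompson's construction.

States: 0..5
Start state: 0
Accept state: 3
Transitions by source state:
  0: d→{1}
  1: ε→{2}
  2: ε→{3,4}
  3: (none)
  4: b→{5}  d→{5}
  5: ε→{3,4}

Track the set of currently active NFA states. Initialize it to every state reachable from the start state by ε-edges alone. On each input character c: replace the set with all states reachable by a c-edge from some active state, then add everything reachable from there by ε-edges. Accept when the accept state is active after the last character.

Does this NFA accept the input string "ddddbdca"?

Answer: REJECT

Steps:
start: ε-closure({0}) = {0}
'd' @ 1: {1,2,3,4}  ✓accept
'd' @ 2: {3,4,5}  ✓accept
'd' @ 3: {3,4,5}  ✓accept
'd' @ 4: {3,4,5}  ✓accept
'b' @ 5: {3,4,5}  ✓accept
'd' @ 6: {3,4,5}  ✓accept
'c' @ 7: {}  — state set empty
rest 'a' ignored (set empty)
end set {} — state 3 not in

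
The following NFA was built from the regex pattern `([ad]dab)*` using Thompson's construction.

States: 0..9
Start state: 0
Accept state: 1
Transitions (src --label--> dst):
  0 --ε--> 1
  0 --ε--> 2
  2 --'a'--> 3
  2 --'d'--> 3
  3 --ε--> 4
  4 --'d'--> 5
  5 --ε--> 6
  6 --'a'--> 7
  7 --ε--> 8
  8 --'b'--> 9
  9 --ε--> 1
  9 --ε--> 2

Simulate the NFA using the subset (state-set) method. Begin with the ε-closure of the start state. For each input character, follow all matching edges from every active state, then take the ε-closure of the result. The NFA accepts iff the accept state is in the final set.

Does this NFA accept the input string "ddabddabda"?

initial (ε-close {0}): {0,1,2}
'd' @ 1: {3,4}
'd' @ 2: {5,6}
'a' @ 3: {7,8}
'b' @ 4: {1,2,9}  ✓accept
'd' @ 5: {3,4}
'd' @ 6: {5,6}
'a' @ 7: {7,8}
'b' @ 8: {1,2,9}  ✓accept
'd' @ 9: {3,4}
'a' @ 10: {}  — state set empty
after full input: {}  (accept=1 not in)

Answer: REJECT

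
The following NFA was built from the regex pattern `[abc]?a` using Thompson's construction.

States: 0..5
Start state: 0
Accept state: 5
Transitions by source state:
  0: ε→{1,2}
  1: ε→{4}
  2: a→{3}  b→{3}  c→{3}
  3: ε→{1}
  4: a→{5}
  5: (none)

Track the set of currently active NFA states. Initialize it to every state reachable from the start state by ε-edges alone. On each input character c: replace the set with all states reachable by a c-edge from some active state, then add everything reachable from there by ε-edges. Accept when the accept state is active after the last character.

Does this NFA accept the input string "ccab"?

initial (ε-close {0}): {0,1,2,4}
'c' @ 1: {1,3,4}
'c' @ 2: {}  — state set empty
rest 'ab' ignored (set empty)
end set {} — state 5 not in

Answer: REJECT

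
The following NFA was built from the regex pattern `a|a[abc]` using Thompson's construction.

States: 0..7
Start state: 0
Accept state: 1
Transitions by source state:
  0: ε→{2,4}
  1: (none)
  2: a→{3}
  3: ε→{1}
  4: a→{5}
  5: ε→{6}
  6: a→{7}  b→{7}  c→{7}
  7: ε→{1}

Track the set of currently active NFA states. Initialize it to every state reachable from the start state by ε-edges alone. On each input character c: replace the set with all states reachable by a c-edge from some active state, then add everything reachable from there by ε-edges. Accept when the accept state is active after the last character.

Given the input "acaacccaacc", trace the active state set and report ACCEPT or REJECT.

start: ε-closure({0}) = {0,2,4}
'a' @ 1: {1,3,5,6}  [accepting]
'c' @ 2: {1,7}  [accepting]
'a' @ 3: {}  — dead — no transitions
rest 'acccaacc' ignored (set empty)
final: {}; accept 1 not in set

Answer: REJECT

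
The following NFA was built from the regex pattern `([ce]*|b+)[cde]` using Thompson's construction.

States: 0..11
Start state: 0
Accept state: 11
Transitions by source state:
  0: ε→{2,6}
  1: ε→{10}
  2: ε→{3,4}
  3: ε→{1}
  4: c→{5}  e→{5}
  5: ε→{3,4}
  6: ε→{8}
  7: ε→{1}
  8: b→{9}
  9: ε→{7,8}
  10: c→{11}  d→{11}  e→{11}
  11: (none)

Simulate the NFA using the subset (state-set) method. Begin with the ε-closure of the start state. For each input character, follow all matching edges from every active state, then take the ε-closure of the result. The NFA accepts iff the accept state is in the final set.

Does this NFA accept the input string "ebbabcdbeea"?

Answer: REJECT

Derivation:
initial (ε-close {0}): {0,1,2,3,4,6,8,10}
'e' @ 1: {1,3,4,5,10,11}  ✓accept
'b' @ 2: {}  — state set empty
rest 'babcdbeea' ignored (set empty)
after full input: {}  (accept=11 not in)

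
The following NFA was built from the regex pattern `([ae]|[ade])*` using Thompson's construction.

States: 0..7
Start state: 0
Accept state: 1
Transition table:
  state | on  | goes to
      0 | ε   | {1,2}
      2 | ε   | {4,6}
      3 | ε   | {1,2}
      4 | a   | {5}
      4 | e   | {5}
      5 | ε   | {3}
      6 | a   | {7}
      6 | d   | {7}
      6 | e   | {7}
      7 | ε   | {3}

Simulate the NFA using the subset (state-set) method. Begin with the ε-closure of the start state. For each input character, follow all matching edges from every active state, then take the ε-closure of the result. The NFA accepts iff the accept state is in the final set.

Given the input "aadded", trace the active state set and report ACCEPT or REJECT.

initial (ε-close {0}): {0,1,2,4,6}
'a' @ 1: {1,2,3,4,5,6,7}  [accepting]
'a' @ 2: {1,2,3,4,5,6,7}  [accepting]
'd' @ 3: {1,2,3,4,6,7}  [accepting]
'd' @ 4: {1,2,3,4,6,7}  [accepting]
'e' @ 5: {1,2,3,4,5,6,7}  [accepting]
'd' @ 6: {1,2,3,4,6,7}  [accepting]
after full input: {1,2,3,4,6,7}  (accept=1 in)

Answer: ACCEPT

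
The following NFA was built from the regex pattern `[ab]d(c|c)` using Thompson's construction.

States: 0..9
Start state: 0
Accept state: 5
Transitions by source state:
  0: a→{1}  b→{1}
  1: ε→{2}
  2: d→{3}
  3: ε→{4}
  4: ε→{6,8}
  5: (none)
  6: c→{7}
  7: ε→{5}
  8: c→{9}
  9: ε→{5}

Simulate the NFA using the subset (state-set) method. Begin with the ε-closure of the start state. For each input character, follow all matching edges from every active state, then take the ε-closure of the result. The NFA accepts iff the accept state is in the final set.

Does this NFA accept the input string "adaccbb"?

Answer: REJECT

Steps:
S₀ = ε-closure({0}) = {0}
'a' @ 1: {1,2}
'd' @ 2: {3,4,6,8}
'a' @ 3: {}  — dead — no transitions
rest 'ccbb' ignored (set empty)
end set {} — state 5 not in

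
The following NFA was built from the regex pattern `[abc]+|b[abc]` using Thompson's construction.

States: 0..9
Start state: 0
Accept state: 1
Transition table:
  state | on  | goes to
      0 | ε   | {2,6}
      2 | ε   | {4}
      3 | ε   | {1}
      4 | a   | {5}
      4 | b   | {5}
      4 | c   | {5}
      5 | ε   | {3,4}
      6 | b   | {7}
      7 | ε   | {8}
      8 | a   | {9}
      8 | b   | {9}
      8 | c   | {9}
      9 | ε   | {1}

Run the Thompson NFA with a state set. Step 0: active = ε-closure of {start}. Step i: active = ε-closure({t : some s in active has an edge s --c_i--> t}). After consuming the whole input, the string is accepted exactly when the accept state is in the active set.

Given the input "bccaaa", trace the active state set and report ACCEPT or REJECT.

Answer: ACCEPT

Trace:
S₀ = ε-closure({0}) = {0,2,4,6}
'b' @ 1: {1,3,4,5,7,8}  ✓accept
'c' @ 2: {1,3,4,5,9}  ✓accept
'c' @ 3: {1,3,4,5}  ✓accept
'a' @ 4: {1,3,4,5}  ✓accept
'a' @ 5: {1,3,4,5}  ✓accept
'a' @ 6: {1,3,4,5}  ✓accept
end set {1,3,4,5} — state 1 in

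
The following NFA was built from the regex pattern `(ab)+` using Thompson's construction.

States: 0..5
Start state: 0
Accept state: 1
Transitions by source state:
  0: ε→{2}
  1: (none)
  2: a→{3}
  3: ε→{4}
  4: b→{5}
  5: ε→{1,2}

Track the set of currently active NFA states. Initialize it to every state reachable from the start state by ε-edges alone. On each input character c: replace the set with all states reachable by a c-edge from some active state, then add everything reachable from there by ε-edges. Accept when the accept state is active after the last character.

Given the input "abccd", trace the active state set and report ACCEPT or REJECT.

Answer: REJECT

Derivation:
S₀ = ε-closure({0}) = {0,2}
'a' @ 1: {3,4}
'b' @ 2: {1,2,5}  ✓accept
'c' @ 3: {}  — no active states
rest 'cd' ignored (set empty)
after full input: {}  (accept=1 not in)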